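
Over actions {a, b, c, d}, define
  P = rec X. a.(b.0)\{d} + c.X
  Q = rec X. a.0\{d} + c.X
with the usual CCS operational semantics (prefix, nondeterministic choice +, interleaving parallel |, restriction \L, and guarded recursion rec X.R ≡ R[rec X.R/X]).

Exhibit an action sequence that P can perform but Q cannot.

ab

Reachable graph of P (3 states):
  p0 = rec X. a.(b.0)\{d} + c.X :: =a=> p1, =c=> p0
  p1 = (b.0)\{d} :: =b=> p2
  p2 = 0\{d} :: (no moves)
Reachable graph of Q (2 states):
  q0 = rec X. a.0\{d} + c.X :: =a=> q1, =c=> q0
  q1 = 0\{d} :: (no moves)
Executing ab from P (initial set {p0}):
  step 1 (a): {p1}
  step 2 (b): {p2}
  P completes σ.
Executing ab from Q (initial set {q0}):
  step 1 (a): {q1}
  step 2 (b): ∅  — Q cannot continue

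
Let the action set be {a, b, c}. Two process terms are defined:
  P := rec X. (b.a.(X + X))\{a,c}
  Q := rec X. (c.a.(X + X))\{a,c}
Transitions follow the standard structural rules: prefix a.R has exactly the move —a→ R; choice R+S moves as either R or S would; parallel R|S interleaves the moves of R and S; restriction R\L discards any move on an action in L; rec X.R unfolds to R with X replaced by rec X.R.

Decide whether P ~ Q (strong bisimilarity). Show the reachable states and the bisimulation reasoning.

LTS(P): 2 reachable states
  p0 = rec X. (b.a.(X + X))\{a,c} ⊢ ··b··> p1
  p1 = (a.((rec X. (b.a.(X + X))\{a,c}) + (rec X. (b.a.(X + X))\{a,c})))\{a,c} ⊢ deadlocked
LTS(Q): 1 reachable states
  q0 = rec X. (c.a.(X + X))\{a,c} ⊢ deadlocked
Partition-refinement fixed point:
  B0 = {p0}
  B1 = {p1, q0}
p0 ∈ B0, q0 ∈ B1 → different blocks

NO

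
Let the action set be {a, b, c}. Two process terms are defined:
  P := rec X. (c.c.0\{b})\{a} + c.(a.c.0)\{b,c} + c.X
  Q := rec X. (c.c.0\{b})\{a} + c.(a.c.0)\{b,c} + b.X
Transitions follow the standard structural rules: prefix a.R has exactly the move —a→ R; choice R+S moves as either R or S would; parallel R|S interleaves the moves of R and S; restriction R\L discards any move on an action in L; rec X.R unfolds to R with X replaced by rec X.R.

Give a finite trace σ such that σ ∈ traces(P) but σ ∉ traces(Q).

cca

P's transition system — 5 states:
  u0 = rec X. (c.c.0\{b})\{a} + c.(a.c.0)\{b,c} + c.X | —c→ u0, —c→ u1, —c→ u2
  u1 = (a.c.0)\{b,c} | —a→ u3
  u2 = (c.0\{b})\{a} | —c→ u4
  u3 = (c.0)\{b,c} | stopped
  u4 = 0\{b}\{a} | stopped
Q's transition system — 5 states:
  v0 = rec X. (c.c.0\{b})\{a} + c.(a.c.0)\{b,c} + b.X | —b→ v0, —c→ v1, —c→ v2
  v1 = (a.c.0)\{b,c} | —a→ v3
  v2 = (c.0\{b})\{a} | —c→ v4
  v3 = (c.0)\{b,c} | stopped
  v4 = 0\{b}\{a} | stopped
Executing cca from P (initial set {u0}):
  [1] c ⇒ {u0, u1, u2}
  [2] c ⇒ {u0, u1, u2, u4}
  [3] a ⇒ {u3}
  ✓ P
Executing cca from Q (initial set {v0}):
  [1] c ⇒ {v1, v2}
  [2] c ⇒ {v4}
  [3] a ⇒ no successor for Q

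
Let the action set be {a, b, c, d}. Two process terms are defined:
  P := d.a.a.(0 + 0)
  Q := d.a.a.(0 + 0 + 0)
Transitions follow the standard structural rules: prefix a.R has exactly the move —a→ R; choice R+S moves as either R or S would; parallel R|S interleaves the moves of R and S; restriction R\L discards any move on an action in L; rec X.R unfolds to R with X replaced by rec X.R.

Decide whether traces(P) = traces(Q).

YES

Reachable graph of P (4 states):
  s0 = d.a.a.(0 + 0) → -d-> s1
  s1 = a.a.(0 + 0) → -a-> s2
  s2 = a.(0 + 0) → -a-> s3
  s3 = 0 + 0 → (no moves)
Reachable graph of Q (4 states):
  t0 = d.a.a.(0 + 0 + 0) → -d-> t1
  t1 = a.a.(0 + 0 + 0) → -a-> t2
  t2 = a.(0 + 0 + 0) → -a-> t3
  t3 = 0 + 0 + 0 → (no moves)
Partition-refinement fixed point:
  B0 = {s0, t0}
  B1 = {s1, t1}
  B2 = {s2, t2}
  B3 = {s3, t3}
s0 ∈ B0, t0 ∈ B0 → same block
Bisimilar ⇒ trace-equivalent.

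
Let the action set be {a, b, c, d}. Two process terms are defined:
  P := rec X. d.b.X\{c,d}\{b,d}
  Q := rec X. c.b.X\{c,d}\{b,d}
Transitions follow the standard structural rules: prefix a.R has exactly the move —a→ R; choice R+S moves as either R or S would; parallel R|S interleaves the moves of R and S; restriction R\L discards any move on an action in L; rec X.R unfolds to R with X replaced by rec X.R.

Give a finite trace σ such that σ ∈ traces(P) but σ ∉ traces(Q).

d

Reachable graph of P (3 states):
  p0 = rec X. d.b.X\{c,d}\{b,d} → ··d··> p1
  p1 = b.(rec X. d.b.X\{c,d}\{b,d})\{c,d}\{b,d} → ··b··> p2
  p2 = (rec X. d.b.X\{c,d}\{b,d})\{c,d}\{b,d} → deadlocked
Reachable graph of Q (3 states):
  q0 = rec X. c.b.X\{c,d}\{b,d} → ··c··> q1
  q1 = b.(rec X. c.b.X\{c,d}\{b,d})\{c,d}\{b,d} → ··b··> q2
  q2 = (rec X. c.b.X\{c,d}\{b,d})\{c,d}\{b,d} → deadlocked
Trace ⟨d⟩ through P, begin at {p0}:
  after d @ step 1: {p1}
  — P admits the full trace.
Trace ⟨d⟩ through Q, begin at {q0}:
  after d @ step 1: ∅  — Q cannot continue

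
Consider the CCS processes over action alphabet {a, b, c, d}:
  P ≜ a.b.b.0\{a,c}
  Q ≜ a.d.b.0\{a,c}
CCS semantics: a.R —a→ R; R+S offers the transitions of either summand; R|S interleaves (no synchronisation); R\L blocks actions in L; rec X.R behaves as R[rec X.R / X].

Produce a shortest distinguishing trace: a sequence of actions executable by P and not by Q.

Reachable graph of P (4 states):
  u0 = a.b.b.0\{a,c} → —a→ u1
  u1 = b.b.0\{a,c} → —b→ u2
  u2 = b.0\{a,c} → —b→ u3
  u3 = 0\{a,c} → (no moves)
Reachable graph of Q (4 states):
  v0 = a.d.b.0\{a,c} → —a→ v1
  v1 = d.b.0\{a,c} → —d→ v2
  v2 = b.0\{a,c} → —b→ v3
  v3 = 0\{a,c} → (no moves)
Executing ab from P (initial set {u0}):
  step 1 (a): {u1}
  step 2 (b): {u2}
  ✓ P
Executing ab from Q (initial set {v0}):
  step 1 (a): {v1}
  step 2 (b): ∅  — Q cannot continue

ab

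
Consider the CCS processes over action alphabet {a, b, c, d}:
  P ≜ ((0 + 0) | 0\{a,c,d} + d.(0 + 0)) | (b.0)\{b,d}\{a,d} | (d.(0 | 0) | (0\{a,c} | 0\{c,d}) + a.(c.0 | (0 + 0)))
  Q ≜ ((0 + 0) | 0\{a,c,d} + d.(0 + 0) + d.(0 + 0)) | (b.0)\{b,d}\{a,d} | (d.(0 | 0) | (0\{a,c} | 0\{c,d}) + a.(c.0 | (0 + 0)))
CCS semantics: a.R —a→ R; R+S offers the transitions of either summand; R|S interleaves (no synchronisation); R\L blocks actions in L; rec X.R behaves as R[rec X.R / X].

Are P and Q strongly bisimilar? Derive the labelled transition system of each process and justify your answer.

P's transition system — 8 states:
  u0 = ((0 + 0) | 0\{a,c,d} + d.(0 + 0)) | (b.0)\{b,d}\{a,d} | (d.(0 | 0) | (0\{a,c} | 0\{c,d}) + a.(c.0 | (0 + 0))) ⊢ —a→ u1, —d→ u2, —d→ u3
  u1 = ((0 + 0) | 0\{a,c,d} + d.(0 + 0)) | (b.0)\{b,d}\{a,d} | (c.0 | (0 + 0)) ⊢ —c→ u4, —d→ u5
  u2 = ((0 + 0) | 0\{a,c,d} + d.(0 + 0)) | (b.0)\{b,d}\{a,d} | (0 | 0 | (0\{a,c} | 0\{c,d})) ⊢ —d→ u6
  u3 = (0 + 0) | (b.0)\{b,d}\{a,d} | (d.(0 | 0) | (0\{a,c} | 0\{c,d}) + a.(c.0 | (0 + 0))) ⊢ —a→ u5, —d→ u6
  u4 = ((0 + 0) | 0\{a,c,d} + d.(0 + 0)) | (b.0)\{b,d}\{a,d} | (0 | (0 + 0)) ⊢ —d→ u7
  u5 = (0 + 0) | (b.0)\{b,d}\{a,d} | (c.0 | (0 + 0)) ⊢ —c→ u7
  u6 = (0 + 0) | (b.0)\{b,d}\{a,d} | (0 | 0 | (0\{a,c} | 0\{c,d})) ⊢ deadlocked
  u7 = (0 + 0) | (b.0)\{b,d}\{a,d} | (0 | (0 + 0)) ⊢ deadlocked
Q's transition system — 8 states:
  v0 = ((0 + 0) | 0\{a,c,d} + d.(0 + 0) + d.(0 + 0)) | (b.0)\{b,d}\{a,d} | (d.(0 | 0) | (0\{a,c} | 0\{c,d}) + a.(c.0 | (0 + 0))) ⊢ —a→ v1, —d→ v2, —d→ v3
  v1 = ((0 + 0) | 0\{a,c,d} + d.(0 + 0) + d.(0 + 0)) | (b.0)\{b,d}\{a,d} | (c.0 | (0 + 0)) ⊢ —c→ v4, —d→ v5
  v2 = ((0 + 0) | 0\{a,c,d} + d.(0 + 0) + d.(0 + 0)) | (b.0)\{b,d}\{a,d} | (0 | 0 | (0\{a,c} | 0\{c,d})) ⊢ —d→ v6
  v3 = (0 + 0) | (b.0)\{b,d}\{a,d} | (d.(0 | 0) | (0\{a,c} | 0\{c,d}) + a.(c.0 | (0 + 0))) ⊢ —a→ v5, —d→ v6
  v4 = ((0 + 0) | 0\{a,c,d} + d.(0 + 0) + d.(0 + 0)) | (b.0)\{b,d}\{a,d} | (0 | (0 + 0)) ⊢ —d→ v7
  v5 = (0 + 0) | (b.0)\{b,d}\{a,d} | (c.0 | (0 + 0)) ⊢ —c→ v7
  v6 = (0 + 0) | (b.0)\{b,d}\{a,d} | (0 | 0 | (0\{a,c} | 0\{c,d})) ⊢ deadlocked
  v7 = (0 + 0) | (b.0)\{b,d}\{a,d} | (0 | (0 + 0)) ⊢ deadlocked
Bisimilarity quotient blocks:
  B0 = {u0, v0}
  B1 = {u2, u4, v2, v4}
  B2 = {u6, u7, v6, v7}
  B3 = {u3, v3}
  B4 = {u5, v5}
  B5 = {u1, v1}
u0 ∈ B0, v0 ∈ B0 → same block

bisimilar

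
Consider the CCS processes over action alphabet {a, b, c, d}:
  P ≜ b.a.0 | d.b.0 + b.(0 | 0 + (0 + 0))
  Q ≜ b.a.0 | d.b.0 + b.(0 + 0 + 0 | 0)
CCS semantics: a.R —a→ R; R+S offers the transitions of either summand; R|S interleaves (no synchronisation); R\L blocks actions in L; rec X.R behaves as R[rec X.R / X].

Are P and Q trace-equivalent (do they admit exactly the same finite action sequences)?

traces(P) = traces(Q)

Reachable graph of P (10 states):
  m0 = b.a.0 | d.b.0 + b.(0 | 0 + (0 + 0)) | --b--▸ m1, --b--▸ m2, --d--▸ m3
  m1 = 0 | 0 + (0 + 0) | stopped
  m2 = a.0 | d.b.0 | --a--▸ m4, --d--▸ m5
  m3 = b.a.0 | b.0 | --b--▸ m5, --b--▸ m6
  m4 = 0 | d.b.0 | --d--▸ m7
  m5 = a.0 | b.0 | --a--▸ m7, --b--▸ m8
  m6 = b.a.0 | 0 | --b--▸ m8
  m7 = 0 | b.0 | --b--▸ m9
  m8 = a.0 | 0 | --a--▸ m9
  m9 = 0 | 0 | stopped
Reachable graph of Q (10 states):
  n0 = b.a.0 | d.b.0 + b.(0 + 0 + 0 | 0) | --b--▸ n1, --b--▸ n2, --d--▸ n3
  n1 = 0 + 0 + 0 | 0 | stopped
  n2 = a.0 | d.b.0 | --a--▸ n4, --d--▸ n5
  n3 = b.a.0 | b.0 | --b--▸ n5, --b--▸ n6
  n4 = 0 | d.b.0 | --d--▸ n7
  n5 = a.0 | b.0 | --a--▸ n7, --b--▸ n8
  n6 = b.a.0 | 0 | --b--▸ n8
  n7 = 0 | b.0 | --b--▸ n9
  n8 = a.0 | 0 | --a--▸ n9
  n9 = 0 | 0 | stopped
Partition-refinement fixed point:
  B0 = {m0, n0}
  B1 = {m2, n2}
  B2 = {m4, n4}
  B3 = {m7, n7}
  B4 = {m1, m9, n1, n9}
  B5 = {m5, n5}
  B6 = {m8, n8}
  B7 = {m3, n3}
  B8 = {m6, n6}
m0 ∈ B0, n0 ∈ B0 → same block
Bisimilar ⇒ trace-equivalent.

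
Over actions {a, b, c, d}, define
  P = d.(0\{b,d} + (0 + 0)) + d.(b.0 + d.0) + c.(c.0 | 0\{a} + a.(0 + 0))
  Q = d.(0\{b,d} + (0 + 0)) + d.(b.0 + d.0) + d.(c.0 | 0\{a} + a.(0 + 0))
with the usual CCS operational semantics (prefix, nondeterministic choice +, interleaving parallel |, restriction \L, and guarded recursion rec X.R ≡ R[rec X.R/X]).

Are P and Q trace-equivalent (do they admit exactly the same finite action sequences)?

trace-distinct — witness ⟨c⟩

P's transition system — 7 states:
  p0 = d.(0\{b,d} + (0 + 0)) + d.(b.0 + d.0) + c.(c.0 | 0\{a} + a.(0 + 0)) ⊢ --c--▸ p1, --d--▸ p2, --d--▸ p3
  p1 = c.0 | 0\{a} + a.(0 + 0) ⊢ --a--▸ p4, --c--▸ p5
  p2 = 0\{b,d} + (0 + 0) ⊢ stopped
  p3 = b.0 + d.0 ⊢ --b--▸ p6, --d--▸ p6
  p4 = 0 + 0 ⊢ stopped
  p5 = 0 | 0\{a} ⊢ stopped
  p6 = 0 ⊢ stopped
Q's transition system — 7 states:
  q0 = d.(0\{b,d} + (0 + 0)) + d.(b.0 + d.0) + d.(c.0 | 0\{a} + a.(0 + 0)) ⊢ --d--▸ q1, --d--▸ q2, --d--▸ q3
  q1 = 0\{b,d} + (0 + 0) ⊢ stopped
  q2 = b.0 + d.0 ⊢ --b--▸ q4, --d--▸ q4
  q3 = c.0 | 0\{a} + a.(0 + 0) ⊢ --a--▸ q5, --c--▸ q6
  q4 = 0 ⊢ stopped
  q5 = 0 + 0 ⊢ stopped
  q6 = 0 | 0\{a} ⊢ stopped
Run σ = ⟨c⟩ on P: start {p0}
  after c @ step 1: {p1}
  — P admits the full trace.
Run σ = ⟨c⟩ on Q: start {q0}
  after c @ step 1: no successor for Q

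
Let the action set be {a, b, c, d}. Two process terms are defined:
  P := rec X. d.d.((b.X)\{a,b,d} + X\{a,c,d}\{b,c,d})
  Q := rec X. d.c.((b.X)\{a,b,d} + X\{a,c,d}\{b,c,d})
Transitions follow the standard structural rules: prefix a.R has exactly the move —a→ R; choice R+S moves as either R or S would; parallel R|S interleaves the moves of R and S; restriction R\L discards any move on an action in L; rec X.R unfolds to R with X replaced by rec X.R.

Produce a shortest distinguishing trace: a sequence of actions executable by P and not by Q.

dd

P's transition system — 3 states:
  m0 = rec X. d.d.((b.X)\{a,b,d} + X\{a,c,d}\{b,c,d}) ⊢ —d→ m1
  m1 = d.((b.(rec X. d.d.((b.X)\{a,b,d} + X\{a,c,d}\{b,c,d})))\{a,b,d} + (rec X. d.d.((b.X)\{a,b,d} + X\{a,c,d}\{b,c,d}))\{a,c,d}\{b,c,d}) ⊢ —d→ m2
  m2 = (b.(rec X. d.d.((b.X)\{a,b,d} + X\{a,c,d}\{b,c,d})))\{a,b,d} + (rec X. d.d.((b.X)\{a,b,d} + X\{a,c,d}\{b,c,d}))\{a,c,d}\{b,c,d} ⊢ stopped
Q's transition system — 3 states:
  n0 = rec X. d.c.((b.X)\{a,b,d} + X\{a,c,d}\{b,c,d}) ⊢ —d→ n1
  n1 = c.((b.(rec X. d.c.((b.X)\{a,b,d} + X\{a,c,d}\{b,c,d})))\{a,b,d} + (rec X. d.c.((b.X)\{a,b,d} + X\{a,c,d}\{b,c,d}))\{a,c,d}\{b,c,d}) ⊢ —c→ n2
  n2 = (b.(rec X. d.c.((b.X)\{a,b,d} + X\{a,c,d}\{b,c,d})))\{a,b,d} + (rec X. d.c.((b.X)\{a,b,d} + X\{a,c,d}\{b,c,d}))\{a,c,d}\{b,c,d} ⊢ stopped
Run σ = ⟨dd⟩ on P: start {m0}
  step 1 (d): {m1}
  step 2 (d): {m2}
  P completes σ.
Run σ = ⟨dd⟩ on Q: start {n0}
  step 1 (d): {n1}
  step 2 (d): no successor for Q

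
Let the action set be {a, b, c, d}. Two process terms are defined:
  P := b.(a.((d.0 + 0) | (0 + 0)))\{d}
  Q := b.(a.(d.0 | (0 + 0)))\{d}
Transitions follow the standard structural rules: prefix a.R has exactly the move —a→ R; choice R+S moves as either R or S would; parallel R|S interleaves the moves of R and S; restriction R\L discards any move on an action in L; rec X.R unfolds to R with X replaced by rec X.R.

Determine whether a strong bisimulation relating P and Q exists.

LTS(P): 3 reachable states
  s0 = b.(a.((d.0 + 0) | (0 + 0)))\{d} → -b-> s1
  s1 = (a.((d.0 + 0) | (0 + 0)))\{d} → -a-> s2
  s2 = ((d.0 + 0) | (0 + 0))\{d} → ∅
LTS(Q): 3 reachable states
  t0 = b.(a.(d.0 | (0 + 0)))\{d} → -b-> t1
  t1 = (a.(d.0 | (0 + 0)))\{d} → -a-> t2
  t2 = (d.0 | (0 + 0))\{d} → ∅
Coarsest stable partition (strong bisimilarity classes):
  B0 = {s0, t0}
  B1 = {s1, t1}
  B2 = {s2, t2}
s0 ∈ B0, t0 ∈ B0 → same block

YES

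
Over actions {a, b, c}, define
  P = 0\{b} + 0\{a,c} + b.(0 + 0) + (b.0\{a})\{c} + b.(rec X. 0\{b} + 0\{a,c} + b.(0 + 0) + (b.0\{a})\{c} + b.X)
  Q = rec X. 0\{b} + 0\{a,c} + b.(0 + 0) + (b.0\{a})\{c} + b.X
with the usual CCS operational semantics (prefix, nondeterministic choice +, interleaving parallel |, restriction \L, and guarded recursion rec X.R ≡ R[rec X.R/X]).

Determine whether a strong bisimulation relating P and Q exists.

LTS(P): 4 reachable states
  u0 = 0\{b} + 0\{a,c} + b.(0 + 0) + (b.0\{a})\{c} + b.(rec X. 0\{b} + 0\{a,c} + b.(0 + 0) + (b.0\{a})\{c} + b.X) :: ··b··> u1, ··b··> u2, ··b··> u3
  u1 = 0 + 0 :: (no moves)
  u2 = 0\{a}\{c} :: (no moves)
  u3 = rec X. 0\{b} + 0\{a,c} + b.(0 + 0) + (b.0\{a})\{c} + b.X :: ··b··> u1, ··b··> u2, ··b··> u3
LTS(Q): 3 reachable states
  v0 = rec X. 0\{b} + 0\{a,c} + b.(0 + 0) + (b.0\{a})\{c} + b.X :: ··b··> v0, ··b··> v1, ··b··> v2
  v1 = 0 + 0 :: (no moves)
  v2 = 0\{a}\{c} :: (no moves)
Bisimilarity quotient blocks:
  B0 = {u0, u3, v0}
  B1 = {u1, u2, v1, v2}
u0 ∈ B0, v0 ∈ B0 → same block

P ~ Q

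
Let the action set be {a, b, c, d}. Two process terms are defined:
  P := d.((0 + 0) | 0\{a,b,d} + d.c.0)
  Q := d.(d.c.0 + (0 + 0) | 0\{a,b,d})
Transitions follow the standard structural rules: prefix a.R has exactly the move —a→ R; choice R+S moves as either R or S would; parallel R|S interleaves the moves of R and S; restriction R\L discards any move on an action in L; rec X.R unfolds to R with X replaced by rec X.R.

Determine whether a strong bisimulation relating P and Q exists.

YES

LTS(P): 4 reachable states
  u0 = d.((0 + 0) | 0\{a,b,d} + d.c.0) :: --d--▸ u1
  u1 = (0 + 0) | 0\{a,b,d} + d.c.0 :: --d--▸ u2
  u2 = c.0 :: --c--▸ u3
  u3 = 0 :: (no moves)
LTS(Q): 4 reachable states
  v0 = d.(d.c.0 + (0 + 0) | 0\{a,b,d}) :: --d--▸ v1
  v1 = d.c.0 + (0 + 0) | 0\{a,b,d} :: --d--▸ v2
  v2 = c.0 :: --c--▸ v3
  v3 = 0 :: (no moves)
Coarsest stable partition (strong bisimilarity classes):
  B0 = {u0, v0}
  B1 = {u1, v1}
  B2 = {u2, v2}
  B3 = {u3, v3}
u0 ∈ B0, v0 ∈ B0 → same block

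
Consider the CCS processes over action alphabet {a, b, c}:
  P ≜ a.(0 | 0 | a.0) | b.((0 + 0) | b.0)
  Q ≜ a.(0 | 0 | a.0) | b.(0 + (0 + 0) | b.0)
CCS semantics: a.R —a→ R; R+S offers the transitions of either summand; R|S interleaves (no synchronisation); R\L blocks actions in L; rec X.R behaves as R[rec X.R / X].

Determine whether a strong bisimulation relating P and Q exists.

Reachable graph of P (9 states):
  u0 = a.(0 | 0 | a.0) | b.((0 + 0) | b.0) :: -a-> u1, -b-> u2
  u1 = 0 | 0 | a.0 | b.((0 + 0) | b.0) :: -a-> u3, -b-> u4
  u2 = a.(0 | 0 | a.0) | ((0 + 0) | b.0) :: -a-> u4, -b-> u5
  u3 = 0 | 0 | 0 | b.((0 + 0) | b.0) :: -b-> u6
  u4 = 0 | 0 | a.0 | ((0 + 0) | b.0) :: -a-> u6, -b-> u7
  u5 = a.(0 | 0 | a.0) | ((0 + 0) | 0) :: -a-> u7
  u6 = 0 | 0 | 0 | ((0 + 0) | b.0) :: -b-> u8
  u7 = 0 | 0 | a.0 | ((0 + 0) | 0) :: -a-> u8
  u8 = 0 | 0 | 0 | ((0 + 0) | 0) :: (no moves)
Reachable graph of Q (9 states):
  v0 = a.(0 | 0 | a.0) | b.(0 + (0 + 0) | b.0) :: -a-> v1, -b-> v2
  v1 = 0 | 0 | a.0 | b.(0 + (0 + 0) | b.0) :: -a-> v3, -b-> v4
  v2 = a.(0 | 0 | a.0) | (0 + (0 + 0) | b.0) :: -a-> v4, -b-> v5
  v3 = 0 | 0 | 0 | b.(0 + (0 + 0) | b.0) :: -b-> v6
  v4 = 0 | 0 | a.0 | (0 + (0 + 0) | b.0) :: -a-> v6, -b-> v7
  v5 = a.(0 | 0 | a.0) | ((0 + 0) | 0) :: -a-> v7
  v6 = 0 | 0 | 0 | (0 + (0 + 0) | b.0) :: -b-> v8
  v7 = 0 | 0 | a.0 | ((0 + 0) | 0) :: -a-> v8
  v8 = 0 | 0 | 0 | ((0 + 0) | 0) :: (no moves)
Bisimilarity quotient blocks:
  B0 = {u0, v0}
  B1 = {u2, v2}
  B2 = {u5, v5}
  B3 = {u7, v7}
  B4 = {u8, v8}
  B5 = {u4, v4}
  B6 = {u6, v6}
  B7 = {u1, v1}
  B8 = {u3, v3}
u0 ∈ B0, v0 ∈ B0 → same block

bisimilar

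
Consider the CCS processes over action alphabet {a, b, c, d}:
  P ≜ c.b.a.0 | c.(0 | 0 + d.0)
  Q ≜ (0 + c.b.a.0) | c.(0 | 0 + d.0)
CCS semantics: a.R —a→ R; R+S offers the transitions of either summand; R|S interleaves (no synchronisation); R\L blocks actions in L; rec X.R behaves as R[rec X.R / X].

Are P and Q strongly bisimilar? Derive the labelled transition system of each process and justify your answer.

YES

P's transition system — 12 states:
  p0 = c.b.a.0 | c.(0 | 0 + d.0) has moves --c--▸ p1, --c--▸ p2
  p1 = b.a.0 | c.(0 | 0 + d.0) has moves --b--▸ p3, --c--▸ p4
  p2 = c.b.a.0 | (0 | 0 + d.0) has moves --c--▸ p4, --d--▸ p5
  p3 = a.0 | c.(0 | 0 + d.0) has moves --a--▸ p6, --c--▸ p7
  p4 = b.a.0 | (0 | 0 + d.0) has moves --b--▸ p7, --d--▸ p8
  p5 = c.b.a.0 | 0 has moves --c--▸ p8
  p6 = 0 | c.(0 | 0 + d.0) has moves --c--▸ p9
  p7 = a.0 | (0 | 0 + d.0) has moves --a--▸ p9, --d--▸ p10
  p8 = b.a.0 | 0 has moves --b--▸ p10
  p9 = 0 | (0 | 0 + d.0) has moves --d--▸ p11
  p10 = a.0 | 0 has moves --a--▸ p11
  p11 = 0 | 0 has moves deadlocked
Q's transition system — 12 states:
  q0 = (0 + c.b.a.0) | c.(0 | 0 + d.0) has moves --c--▸ q1, --c--▸ q2
  q1 = (0 + c.b.a.0) | (0 | 0 + d.0) has moves --c--▸ q3, --d--▸ q4
  q2 = b.a.0 | c.(0 | 0 + d.0) has moves --b--▸ q5, --c--▸ q3
  q3 = b.a.0 | (0 | 0 + d.0) has moves --b--▸ q6, --d--▸ q7
  q4 = (0 + c.b.a.0) | 0 has moves --c--▸ q7
  q5 = a.0 | c.(0 | 0 + d.0) has moves --a--▸ q8, --c--▸ q6
  q6 = a.0 | (0 | 0 + d.0) has moves --a--▸ q9, --d--▸ q10
  q7 = b.a.0 | 0 has moves --b--▸ q10
  q8 = 0 | c.(0 | 0 + d.0) has moves --c--▸ q9
  q9 = 0 | (0 | 0 + d.0) has moves --d--▸ q11
  q10 = a.0 | 0 has moves --a--▸ q11
  q11 = 0 | 0 has moves deadlocked
Coarsest stable partition (strong bisimilarity classes):
  B0 = {p0, q0}
  B1 = {p2, q1}
  B2 = {p4, q3}
  B3 = {p7, q6}
  B4 = {p10, q10}
  B5 = {p11, q11}
  B6 = {p9, q9}
  B7 = {p8, q7}
  B8 = {p5, q4}
  B9 = {p1, q2}
  B10 = {p3, q5}
  B11 = {p6, q8}
p0 ∈ B0, q0 ∈ B0 → same block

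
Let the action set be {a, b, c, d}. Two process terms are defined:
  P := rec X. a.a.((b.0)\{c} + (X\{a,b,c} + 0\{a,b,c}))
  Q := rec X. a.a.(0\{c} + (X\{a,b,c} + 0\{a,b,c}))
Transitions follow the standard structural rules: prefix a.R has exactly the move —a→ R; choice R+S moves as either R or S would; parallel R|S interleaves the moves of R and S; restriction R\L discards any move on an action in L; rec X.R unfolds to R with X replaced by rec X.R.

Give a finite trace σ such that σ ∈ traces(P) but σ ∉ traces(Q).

aab

LTS(P): 4 reachable states
  u0 = rec X. a.a.((b.0)\{c} + (X\{a,b,c} + 0\{a,b,c})) → —a→ u1
  u1 = a.((b.0)\{c} + ((rec X. a.a.((b.0)\{c} + (X\{a,b,c} + 0\{a,b,c})))\{a,b,c} + 0\{a,b,c})) → —a→ u2
  u2 = (b.0)\{c} + ((rec X. a.a.((b.0)\{c} + (X\{a,b,c} + 0\{a,b,c})))\{a,b,c} + 0\{a,b,c}) → —b→ u3
  u3 = 0\{c} → deadlocked
LTS(Q): 3 reachable states
  v0 = rec X. a.a.(0\{c} + (X\{a,b,c} + 0\{a,b,c})) → —a→ v1
  v1 = a.(0\{c} + ((rec X. a.a.(0\{c} + (X\{a,b,c} + 0\{a,b,c})))\{a,b,c} + 0\{a,b,c})) → —a→ v2
  v2 = 0\{c} + ((rec X. a.a.(0\{c} + (X\{a,b,c} + 0\{a,b,c})))\{a,b,c} + 0\{a,b,c}) → deadlocked
Executing aab from P (initial set {u0}):
  [1] a ⇒ {u1}
  [2] a ⇒ {u2}
  [3] b ⇒ {u3}
  P completes σ.
Executing aab from Q (initial set {v0}):
  [1] a ⇒ {v1}
  [2] a ⇒ {v2}
  [3] b ⇒ ∅  — Q cannot continue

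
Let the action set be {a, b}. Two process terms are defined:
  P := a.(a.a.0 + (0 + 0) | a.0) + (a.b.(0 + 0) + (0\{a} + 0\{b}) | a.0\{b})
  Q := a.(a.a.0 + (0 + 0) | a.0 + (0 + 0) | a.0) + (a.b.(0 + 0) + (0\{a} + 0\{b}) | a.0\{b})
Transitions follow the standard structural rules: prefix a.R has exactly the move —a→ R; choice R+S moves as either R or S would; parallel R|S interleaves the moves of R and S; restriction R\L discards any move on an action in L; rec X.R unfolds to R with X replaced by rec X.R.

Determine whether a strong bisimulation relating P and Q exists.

LTS(P): 8 reachable states
  p0 = a.(a.a.0 + (0 + 0) | a.0) + (a.b.(0 + 0) + (0\{a} + 0\{b}) | a.0\{b}) → --a--▸ p1, --a--▸ p2, --a--▸ p3
  p1 = (0\{a} + 0\{b}) | 0\{b} → deadlocked
  p2 = a.a.0 + (0 + 0) | a.0 → --a--▸ p4, --a--▸ p5
  p3 = b.(0 + 0) → --b--▸ p6
  p4 = (0 + 0) | 0 → deadlocked
  p5 = a.0 → --a--▸ p7
  p6 = 0 + 0 → deadlocked
  p7 = 0 → deadlocked
LTS(Q): 8 reachable states
  q0 = a.(a.a.0 + (0 + 0) | a.0 + (0 + 0) | a.0) + (a.b.(0 + 0) + (0\{a} + 0\{b}) | a.0\{b}) → --a--▸ q1, --a--▸ q2, --a--▸ q3
  q1 = (0\{a} + 0\{b}) | 0\{b} → deadlocked
  q2 = a.a.0 + (0 + 0) | a.0 + (0 + 0) | a.0 → --a--▸ q4, --a--▸ q5
  q3 = b.(0 + 0) → --b--▸ q6
  q4 = (0 + 0) | 0 → deadlocked
  q5 = a.0 → --a--▸ q7
  q6 = 0 + 0 → deadlocked
  q7 = 0 → deadlocked
Partition-refinement fixed point:
  B0 = {p0, q0}
  B1 = {p3, q3}
  B2 = {p1, p4, p6, p7, q1, q4, q6, q7}
  B3 = {p2, q2}
  B4 = {p5, q5}
p0 ∈ B0, q0 ∈ B0 → same block

bisimilar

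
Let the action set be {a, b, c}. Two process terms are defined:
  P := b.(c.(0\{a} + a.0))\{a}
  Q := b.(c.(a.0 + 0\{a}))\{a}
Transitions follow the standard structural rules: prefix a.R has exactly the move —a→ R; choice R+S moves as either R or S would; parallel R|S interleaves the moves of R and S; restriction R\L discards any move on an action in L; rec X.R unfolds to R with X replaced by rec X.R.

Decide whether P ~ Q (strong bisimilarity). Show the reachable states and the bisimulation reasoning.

LTS(P): 3 reachable states
  s0 = b.(c.(0\{a} + a.0))\{a} → —b→ s1
  s1 = (c.(0\{a} + a.0))\{a} → —c→ s2
  s2 = (0\{a} + a.0)\{a} → deadlocked
LTS(Q): 3 reachable states
  t0 = b.(c.(a.0 + 0\{a}))\{a} → —b→ t1
  t1 = (c.(a.0 + 0\{a}))\{a} → —c→ t2
  t2 = (a.0 + 0\{a})\{a} → deadlocked
Coarsest stable partition (strong bisimilarity classes):
  B0 = {s0, t0}
  B1 = {s1, t1}
  B2 = {s2, t2}
s0 ∈ B0, t0 ∈ B0 → same block

P ~ Q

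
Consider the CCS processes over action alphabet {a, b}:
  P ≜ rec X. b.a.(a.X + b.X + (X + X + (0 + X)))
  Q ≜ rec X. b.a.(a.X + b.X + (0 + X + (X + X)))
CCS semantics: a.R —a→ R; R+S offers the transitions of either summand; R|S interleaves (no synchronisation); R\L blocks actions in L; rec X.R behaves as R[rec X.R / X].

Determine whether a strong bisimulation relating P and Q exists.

P ~ Q

P's transition system — 3 states:
  s0 = rec X. b.a.(a.X + b.X + (X + X + (0 + X))) has moves --b--▸ s1
  s1 = a.(a.(rec X. b.a.(a.X + b.X + (X + X + (0 + X)))) + b.(rec X. b.a.(a.X + b.X + (X + X + (0 + X)))) + ((rec X. b.a.(a.X + b.X + (X + X + (0 + X)))) + (rec X. b.a.(a.X + b.X + (X + X + (0 + X)))) + (0 + (rec X. b.a.(a.X + b.X + (X + X + (0 + X))))))) has moves --a--▸ s2
  s2 = a.(rec X. b.a.(a.X + b.X + (X + X + (0 + X)))) + b.(rec X. b.a.(a.X + b.X + (X + X + (0 + X)))) + ((rec X. b.a.(a.X + b.X + (X + X + (0 + X)))) + (rec X. b.a.(a.X + b.X + (X + X + (0 + X)))) + (0 + (rec X. b.a.(a.X + b.X + (X + X + (0 + X)))))) has moves --a--▸ s0, --b--▸ s0, --b--▸ s1
Q's transition system — 3 states:
  t0 = rec X. b.a.(a.X + b.X + (0 + X + (X + X))) has moves --b--▸ t1
  t1 = a.(a.(rec X. b.a.(a.X + b.X + (0 + X + (X + X)))) + b.(rec X. b.a.(a.X + b.X + (0 + X + (X + X)))) + (0 + (rec X. b.a.(a.X + b.X + (0 + X + (X + X)))) + ((rec X. b.a.(a.X + b.X + (0 + X + (X + X)))) + (rec X. b.a.(a.X + b.X + (0 + X + (X + X))))))) has moves --a--▸ t2
  t2 = a.(rec X. b.a.(a.X + b.X + (0 + X + (X + X)))) + b.(rec X. b.a.(a.X + b.X + (0 + X + (X + X)))) + (0 + (rec X. b.a.(a.X + b.X + (0 + X + (X + X)))) + ((rec X. b.a.(a.X + b.X + (0 + X + (X + X)))) + (rec X. b.a.(a.X + b.X + (0 + X + (X + X)))))) has moves --a--▸ t0, --b--▸ t0, --b--▸ t1
Bisimilarity quotient blocks:
  B0 = {s0, t0}
  B1 = {s1, t1}
  B2 = {s2, t2}
s0 ∈ B0, t0 ∈ B0 → same block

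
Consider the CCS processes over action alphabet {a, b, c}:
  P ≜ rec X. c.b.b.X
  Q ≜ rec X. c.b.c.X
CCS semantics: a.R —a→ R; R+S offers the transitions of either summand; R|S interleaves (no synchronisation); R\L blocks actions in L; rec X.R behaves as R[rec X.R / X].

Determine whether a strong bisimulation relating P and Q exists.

LTS(P): 3 reachable states
  u0 = rec X. c.b.b.X → --c--▸ u1
  u1 = b.b.(rec X. c.b.b.X) → --b--▸ u2
  u2 = b.(rec X. c.b.b.X) → --b--▸ u0
LTS(Q): 3 reachable states
  v0 = rec X. c.b.c.X → --c--▸ v1
  v1 = b.c.(rec X. c.b.c.X) → --b--▸ v2
  v2 = c.(rec X. c.b.c.X) → --c--▸ v0
Bisimilarity quotient blocks:
  B0 = {u0}
  B1 = {u1}
  B2 = {u2}
  B3 = {v0}
  B4 = {v1}
  B5 = {v2}
u0 ∈ B0, v0 ∈ B3 → different blocks

P ≁ Q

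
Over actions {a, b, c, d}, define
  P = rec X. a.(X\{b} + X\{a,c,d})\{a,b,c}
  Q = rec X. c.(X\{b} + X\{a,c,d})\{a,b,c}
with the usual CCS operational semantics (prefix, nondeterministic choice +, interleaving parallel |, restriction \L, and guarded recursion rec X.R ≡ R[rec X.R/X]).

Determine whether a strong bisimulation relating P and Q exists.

P's transition system — 2 states:
  s0 = rec X. a.(X\{b} + X\{a,c,d})\{a,b,c} has moves —a→ s1
  s1 = ((rec X. a.(X\{b} + X\{a,c,d})\{a,b,c})\{b} + (rec X. a.(X\{b} + X\{a,c,d})\{a,b,c})\{a,c,d})\{a,b,c} has moves deadlocked
Q's transition system — 2 states:
  t0 = rec X. c.(X\{b} + X\{a,c,d})\{a,b,c} has moves —c→ t1
  t1 = ((rec X. c.(X\{b} + X\{a,c,d})\{a,b,c})\{b} + (rec X. c.(X\{b} + X\{a,c,d})\{a,b,c})\{a,c,d})\{a,b,c} has moves deadlocked
Coarsest stable partition (strong bisimilarity classes):
  B0 = {s0}
  B1 = {s1, t1}
  B2 = {t0}
s0 ∈ B0, t0 ∈ B2 → different blocks

NO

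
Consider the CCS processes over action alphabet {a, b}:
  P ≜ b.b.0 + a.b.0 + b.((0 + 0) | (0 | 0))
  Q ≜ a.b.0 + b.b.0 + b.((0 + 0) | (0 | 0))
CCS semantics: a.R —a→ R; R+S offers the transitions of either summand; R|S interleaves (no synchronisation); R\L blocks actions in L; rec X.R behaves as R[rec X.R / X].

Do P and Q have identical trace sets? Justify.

YES

Reachable graph of P (4 states):
  p0 = b.b.0 + a.b.0 + b.((0 + 0) | (0 | 0)) → —a→ p1, —b→ p1, —b→ p2
  p1 = b.0 → —b→ p3
  p2 = (0 + 0) | (0 | 0) → (no moves)
  p3 = 0 → (no moves)
Reachable graph of Q (4 states):
  q0 = a.b.0 + b.b.0 + b.((0 + 0) | (0 | 0)) → —a→ q1, —b→ q1, —b→ q2
  q1 = b.0 → —b→ q3
  q2 = (0 + 0) | (0 | 0) → (no moves)
  q3 = 0 → (no moves)
Coarsest stable partition (strong bisimilarity classes):
  B0 = {p0, q0}
  B1 = {p1, q1}
  B2 = {p2, p3, q2, q3}
p0 ∈ B0, q0 ∈ B0 → same block
Bisimilar ⇒ trace-equivalent.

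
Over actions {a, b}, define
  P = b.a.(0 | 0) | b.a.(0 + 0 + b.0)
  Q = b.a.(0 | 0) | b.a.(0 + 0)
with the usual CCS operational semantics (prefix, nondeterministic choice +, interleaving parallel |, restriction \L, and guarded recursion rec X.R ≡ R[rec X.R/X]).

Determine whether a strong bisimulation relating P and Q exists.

not bisimilar

LTS(P): 12 reachable states
  p0 = b.a.(0 | 0) | b.a.(0 + 0 + b.0) ⊢ —b→ p1, —b→ p2
  p1 = a.(0 | 0) | b.a.(0 + 0 + b.0) ⊢ —a→ p3, —b→ p4
  p2 = b.a.(0 | 0) | a.(0 + 0 + b.0) ⊢ —a→ p5, —b→ p4
  p3 = 0 | 0 | b.a.(0 + 0 + b.0) ⊢ —b→ p6
  p4 = a.(0 | 0) | a.(0 + 0 + b.0) ⊢ —a→ p6, —a→ p7
  p5 = b.a.(0 | 0) | (0 + 0 + b.0) ⊢ —b→ p7, —b→ p8
  p6 = 0 | 0 | a.(0 + 0 + b.0) ⊢ —a→ p9
  p7 = a.(0 | 0) | (0 + 0 + b.0) ⊢ —a→ p9, —b→ p10
  p8 = b.a.(0 | 0) | 0 ⊢ —b→ p10
  p9 = 0 | 0 | (0 + 0 + b.0) ⊢ —b→ p11
  p10 = a.(0 | 0) | 0 ⊢ —a→ p11
  p11 = 0 | 0 | 0 ⊢ (no moves)
LTS(Q): 9 reachable states
  q0 = b.a.(0 | 0) | b.a.(0 + 0) ⊢ —b→ q1, —b→ q2
  q1 = a.(0 | 0) | b.a.(0 + 0) ⊢ —a→ q3, —b→ q4
  q2 = b.a.(0 | 0) | a.(0 + 0) ⊢ —a→ q5, —b→ q4
  q3 = 0 | 0 | b.a.(0 + 0) ⊢ —b→ q6
  q4 = a.(0 | 0) | a.(0 + 0) ⊢ —a→ q6, —a→ q7
  q5 = b.a.(0 | 0) | (0 + 0) ⊢ —b→ q7
  q6 = 0 | 0 | a.(0 + 0) ⊢ —a→ q8
  q7 = a.(0 | 0) | (0 + 0) ⊢ —a→ q8
  q8 = 0 | 0 | (0 + 0) ⊢ (no moves)
Bisimilarity quotient blocks:
  B0 = {p0}
  B1 = {p1}
  B2 = {p3}
  B3 = {p6}
  B4 = {p9}
  B5 = {p11, q8}
  B6 = {p4}
  B7 = {p7}
  B8 = {p10, q6, q7}
  B9 = {p2}
  B10 = {p5}
  B11 = {p8, q3, q5}
  B12 = {q0}
  B13 = {q1, q2}
  B14 = {q4}
p0 ∈ B0, q0 ∈ B12 → different blocks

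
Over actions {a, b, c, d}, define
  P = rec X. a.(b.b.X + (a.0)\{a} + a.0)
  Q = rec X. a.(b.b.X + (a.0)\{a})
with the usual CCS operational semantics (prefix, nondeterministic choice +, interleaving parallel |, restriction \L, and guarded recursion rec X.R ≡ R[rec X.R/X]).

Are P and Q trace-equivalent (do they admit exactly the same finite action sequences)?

traces(P) ≠ traces(Q) — witness ⟨aa⟩

P's transition system — 4 states:
  p0 = rec X. a.(b.b.X + (a.0)\{a} + a.0) ⊢ =a=> p1
  p1 = b.b.(rec X. a.(b.b.X + (a.0)\{a} + a.0)) + (a.0)\{a} + a.0 ⊢ =a=> p2, =b=> p3
  p2 = 0 ⊢ deadlocked
  p3 = b.(rec X. a.(b.b.X + (a.0)\{a} + a.0)) ⊢ =b=> p0
Q's transition system — 3 states:
  q0 = rec X. a.(b.b.X + (a.0)\{a}) ⊢ =a=> q1
  q1 = b.b.(rec X. a.(b.b.X + (a.0)\{a})) + (a.0)\{a} ⊢ =b=> q2
  q2 = b.(rec X. a.(b.b.X + (a.0)\{a})) ⊢ =b=> q0
Trace ⟨aa⟩ through P, begin at {p0}:
  step 1 (a): {p1}
  step 2 (a): {p2}
  — P admits the full trace.
Trace ⟨aa⟩ through Q, begin at {q0}:
  step 1 (a): {q1}
  step 2 (a): no successor for Q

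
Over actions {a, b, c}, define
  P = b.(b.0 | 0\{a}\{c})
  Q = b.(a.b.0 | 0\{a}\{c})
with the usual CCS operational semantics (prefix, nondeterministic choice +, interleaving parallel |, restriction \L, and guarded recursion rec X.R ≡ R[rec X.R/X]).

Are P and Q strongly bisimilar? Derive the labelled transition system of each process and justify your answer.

P ≁ Q

P's transition system — 3 states:
  s0 = b.(b.0 | 0\{a}\{c}) has moves ··b··> s1
  s1 = b.0 | 0\{a}\{c} has moves ··b··> s2
  s2 = 0 | 0\{a}\{c} has moves ·
Q's transition system — 4 states:
  t0 = b.(a.b.0 | 0\{a}\{c}) has moves ··b··> t1
  t1 = a.b.0 | 0\{a}\{c} has moves ··a··> t2
  t2 = b.0 | 0\{a}\{c} has moves ··b··> t3
  t3 = 0 | 0\{a}\{c} has moves ·
Partition-refinement fixed point:
  B0 = {s0}
  B1 = {s1, t2}
  B2 = {s2, t3}
  B3 = {t0}
  B4 = {t1}
s0 ∈ B0, t0 ∈ B3 → different blocks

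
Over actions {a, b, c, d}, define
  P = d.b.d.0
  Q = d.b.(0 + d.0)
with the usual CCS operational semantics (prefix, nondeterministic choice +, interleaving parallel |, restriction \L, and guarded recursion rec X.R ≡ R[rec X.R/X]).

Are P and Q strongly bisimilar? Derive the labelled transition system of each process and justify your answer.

P's transition system — 4 states:
  s0 = d.b.d.0 :: =d=> s1
  s1 = b.d.0 :: =b=> s2
  s2 = d.0 :: =d=> s3
  s3 = 0 :: (no moves)
Q's transition system — 4 states:
  t0 = d.b.(0 + d.0) :: =d=> t1
  t1 = b.(0 + d.0) :: =b=> t2
  t2 = 0 + d.0 :: =d=> t3
  t3 = 0 :: (no moves)
Coarsest stable partition (strong bisimilarity classes):
  B0 = {s0, t0}
  B1 = {s1, t1}
  B2 = {s2, t2}
  B3 = {s3, t3}
s0 ∈ B0, t0 ∈ B0 → same block

P ~ Q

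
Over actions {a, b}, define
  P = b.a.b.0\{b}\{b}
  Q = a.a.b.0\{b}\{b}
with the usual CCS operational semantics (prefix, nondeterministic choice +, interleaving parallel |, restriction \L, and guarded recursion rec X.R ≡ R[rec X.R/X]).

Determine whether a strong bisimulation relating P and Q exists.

NO

P's transition system — 4 states:
  m0 = b.a.b.0\{b}\{b} has moves --b--▸ m1
  m1 = a.b.0\{b}\{b} has moves --a--▸ m2
  m2 = b.0\{b}\{b} has moves --b--▸ m3
  m3 = 0\{b}\{b} has moves stopped
Q's transition system — 4 states:
  n0 = a.a.b.0\{b}\{b} has moves --a--▸ n1
  n1 = a.b.0\{b}\{b} has moves --a--▸ n2
  n2 = b.0\{b}\{b} has moves --b--▸ n3
  n3 = 0\{b}\{b} has moves stopped
Coarsest stable partition (strong bisimilarity classes):
  B0 = {m0}
  B1 = {m1, n1}
  B2 = {m2, n2}
  B3 = {m3, n3}
  B4 = {n0}
m0 ∈ B0, n0 ∈ B4 → different blocks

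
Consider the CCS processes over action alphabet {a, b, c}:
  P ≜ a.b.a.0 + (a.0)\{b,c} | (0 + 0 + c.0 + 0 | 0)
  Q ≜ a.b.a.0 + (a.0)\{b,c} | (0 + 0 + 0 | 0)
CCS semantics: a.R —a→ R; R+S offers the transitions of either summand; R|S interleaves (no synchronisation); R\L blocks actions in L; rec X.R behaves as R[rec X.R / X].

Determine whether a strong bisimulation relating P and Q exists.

Reachable graph of P (7 states):
  u0 = a.b.a.0 + (a.0)\{b,c} | (0 + 0 + c.0 + 0 | 0) :: ··a··> u1, ··a··> u2, ··c··> u3
  u1 = 0\{b,c} | (0 + 0 + c.0 + 0 | 0) :: ··c··> u4
  u2 = b.a.0 :: ··b··> u5
  u3 = (a.0)\{b,c} | 0 :: ··a··> u4
  u4 = 0\{b,c} | 0 :: ∅
  u5 = a.0 :: ··a··> u6
  u6 = 0 :: ∅
Reachable graph of Q (5 states):
  v0 = a.b.a.0 + (a.0)\{b,c} | (0 + 0 + 0 | 0) :: ··a··> v1, ··a··> v2
  v1 = 0\{b,c} | (0 + 0 + 0 | 0) :: ∅
  v2 = b.a.0 :: ··b··> v3
  v3 = a.0 :: ··a··> v4
  v4 = 0 :: ∅
Bisimilarity quotient blocks:
  B0 = {u0}
  B1 = {u1}
  B2 = {u4, u6, v1, v4}
  B3 = {u3, u5, v3}
  B4 = {u2, v2}
  B5 = {v0}
u0 ∈ B0, v0 ∈ B5 → different blocks

NO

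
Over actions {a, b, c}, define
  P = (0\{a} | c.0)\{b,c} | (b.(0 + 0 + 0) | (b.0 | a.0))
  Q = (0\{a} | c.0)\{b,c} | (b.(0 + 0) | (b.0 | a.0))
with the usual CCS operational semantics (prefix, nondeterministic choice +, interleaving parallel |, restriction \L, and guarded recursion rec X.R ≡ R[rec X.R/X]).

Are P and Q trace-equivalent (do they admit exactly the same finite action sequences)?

traces(P) = traces(Q)

Reachable graph of P (8 states):
  m0 = (0\{a} | c.0)\{b,c} | (b.(0 + 0 + 0) | (b.0 | a.0)) | =a=> m1, =b=> m2, =b=> m3
  m1 = (0\{a} | c.0)\{b,c} | (b.(0 + 0 + 0) | (b.0 | 0)) | =b=> m4, =b=> m5
  m2 = (0\{a} | c.0)\{b,c} | ((0 + 0 + 0) | (b.0 | a.0)) | =a=> m4, =b=> m6
  m3 = (0\{a} | c.0)\{b,c} | (b.(0 + 0 + 0) | (0 | a.0)) | =a=> m5, =b=> m6
  m4 = (0\{a} | c.0)\{b,c} | ((0 + 0 + 0) | (b.0 | 0)) | =b=> m7
  m5 = (0\{a} | c.0)\{b,c} | (b.(0 + 0 + 0) | (0 | 0)) | =b=> m7
  m6 = (0\{a} | c.0)\{b,c} | ((0 + 0 + 0) | (0 | a.0)) | =a=> m7
  m7 = (0\{a} | c.0)\{b,c} | ((0 + 0 + 0) | (0 | 0)) | deadlocked
Reachable graph of Q (8 states):
  n0 = (0\{a} | c.0)\{b,c} | (b.(0 + 0) | (b.0 | a.0)) | =a=> n1, =b=> n2, =b=> n3
  n1 = (0\{a} | c.0)\{b,c} | (b.(0 + 0) | (b.0 | 0)) | =b=> n4, =b=> n5
  n2 = (0\{a} | c.0)\{b,c} | ((0 + 0) | (b.0 | a.0)) | =a=> n4, =b=> n6
  n3 = (0\{a} | c.0)\{b,c} | (b.(0 + 0) | (0 | a.0)) | =a=> n5, =b=> n6
  n4 = (0\{a} | c.0)\{b,c} | ((0 + 0) | (b.0 | 0)) | =b=> n7
  n5 = (0\{a} | c.0)\{b,c} | (b.(0 + 0) | (0 | 0)) | =b=> n7
  n6 = (0\{a} | c.0)\{b,c} | ((0 + 0) | (0 | a.0)) | =a=> n7
  n7 = (0\{a} | c.0)\{b,c} | ((0 + 0) | (0 | 0)) | deadlocked
Coarsest stable partition (strong bisimilarity classes):
  B0 = {m0, n0}
  B1 = {m2, m3, n2, n3}
  B2 = {m6, n6}
  B3 = {m7, n7}
  B4 = {m4, m5, n4, n5}
  B5 = {m1, n1}
m0 ∈ B0, n0 ∈ B0 → same block
Bisimilar ⇒ trace-equivalent.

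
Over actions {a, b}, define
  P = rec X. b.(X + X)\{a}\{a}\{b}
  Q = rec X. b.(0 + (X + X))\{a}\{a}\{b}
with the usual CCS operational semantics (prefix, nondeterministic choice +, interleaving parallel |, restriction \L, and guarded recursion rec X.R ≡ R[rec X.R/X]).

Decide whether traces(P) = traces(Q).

YES

P's transition system — 2 states:
  s0 = rec X. b.(X + X)\{a}\{a}\{b} → =b=> s1
  s1 = ((rec X. b.(X + X)\{a}\{a}\{b}) + (rec X. b.(X + X)\{a}\{a}\{b}))\{a}\{a}\{b} → stopped
Q's transition system — 2 states:
  t0 = rec X. b.(0 + (X + X))\{a}\{a}\{b} → =b=> t1
  t1 = (0 + ((rec X. b.(0 + (X + X))\{a}\{a}\{b}) + (rec X. b.(0 + (X + X))\{a}\{a}\{b})))\{a}\{a}\{b} → stopped
Bisimilarity quotient blocks:
  B0 = {s0, t0}
  B1 = {s1, t1}
s0 ∈ B0, t0 ∈ B0 → same block
Bisimilar ⇒ trace-equivalent.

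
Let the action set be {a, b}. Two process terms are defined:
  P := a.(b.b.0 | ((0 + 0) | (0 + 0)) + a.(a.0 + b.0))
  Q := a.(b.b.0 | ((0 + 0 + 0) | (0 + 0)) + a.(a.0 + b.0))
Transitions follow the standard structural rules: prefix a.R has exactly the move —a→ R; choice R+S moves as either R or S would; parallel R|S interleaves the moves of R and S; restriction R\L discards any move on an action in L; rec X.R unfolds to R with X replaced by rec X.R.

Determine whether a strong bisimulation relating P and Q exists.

LTS(P): 6 reachable states
  s0 = a.(b.b.0 | ((0 + 0) | (0 + 0)) + a.(a.0 + b.0)) has moves —a→ s1
  s1 = b.b.0 | ((0 + 0) | (0 + 0)) + a.(a.0 + b.0) has moves —a→ s2, —b→ s3
  s2 = a.0 + b.0 has moves —a→ s4, —b→ s4
  s3 = b.0 | ((0 + 0) | (0 + 0)) has moves —b→ s5
  s4 = 0 has moves ·
  s5 = 0 | ((0 + 0) | (0 + 0)) has moves ·
LTS(Q): 6 reachable states
  t0 = a.(b.b.0 | ((0 + 0 + 0) | (0 + 0)) + a.(a.0 + b.0)) has moves —a→ t1
  t1 = b.b.0 | ((0 + 0 + 0) | (0 + 0)) + a.(a.0 + b.0) has moves —a→ t2, —b→ t3
  t2 = a.0 + b.0 has moves —a→ t4, —b→ t4
  t3 = b.0 | ((0 + 0 + 0) | (0 + 0)) has moves —b→ t5
  t4 = 0 has moves ·
  t5 = 0 | ((0 + 0 + 0) | (0 + 0)) has moves ·
Coarsest stable partition (strong bisimilarity classes):
  B0 = {s0, t0}
  B1 = {s1, t1}
  B2 = {s3, t3}
  B3 = {s4, s5, t4, t5}
  B4 = {s2, t2}
s0 ∈ B0, t0 ∈ B0 → same block

P ~ Q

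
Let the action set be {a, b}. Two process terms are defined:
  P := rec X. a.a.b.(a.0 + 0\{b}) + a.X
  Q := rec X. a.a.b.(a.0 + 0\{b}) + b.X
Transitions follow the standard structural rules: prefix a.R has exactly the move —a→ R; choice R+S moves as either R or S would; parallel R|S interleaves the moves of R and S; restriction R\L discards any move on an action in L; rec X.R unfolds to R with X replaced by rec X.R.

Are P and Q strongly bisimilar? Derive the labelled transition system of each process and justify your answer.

not bisimilar

P's transition system — 5 states:
  m0 = rec X. a.a.b.(a.0 + 0\{b}) + a.X → =a=> m0, =a=> m1
  m1 = a.b.(a.0 + 0\{b}) → =a=> m2
  m2 = b.(a.0 + 0\{b}) → =b=> m3
  m3 = a.0 + 0\{b} → =a=> m4
  m4 = 0 → ∅
Q's transition system — 5 states:
  n0 = rec X. a.a.b.(a.0 + 0\{b}) + b.X → =a=> n1, =b=> n0
  n1 = a.b.(a.0 + 0\{b}) → =a=> n2
  n2 = b.(a.0 + 0\{b}) → =b=> n3
  n3 = a.0 + 0\{b} → =a=> n4
  n4 = 0 → ∅
Bisimilarity quotient blocks:
  B0 = {m0}
  B1 = {m1, n1}
  B2 = {m2, n2}
  B3 = {m3, n3}
  B4 = {m4, n4}
  B5 = {n0}
m0 ∈ B0, n0 ∈ B5 → different blocks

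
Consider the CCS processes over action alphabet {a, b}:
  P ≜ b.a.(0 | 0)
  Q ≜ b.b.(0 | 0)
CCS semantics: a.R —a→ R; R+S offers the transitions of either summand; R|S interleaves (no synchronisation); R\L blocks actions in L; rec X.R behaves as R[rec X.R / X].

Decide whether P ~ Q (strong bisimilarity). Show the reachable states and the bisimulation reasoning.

P ≁ Q

P's transition system — 3 states:
  s0 = b.a.(0 | 0) | ··b··> s1
  s1 = a.(0 | 0) | ··a··> s2
  s2 = 0 | 0 | (no moves)
Q's transition system — 3 states:
  t0 = b.b.(0 | 0) | ··b··> t1
  t1 = b.(0 | 0) | ··b··> t2
  t2 = 0 | 0 | (no moves)
Partition-refinement fixed point:
  B0 = {s0}
  B1 = {s1}
  B2 = {s2, t2}
  B3 = {t0}
  B4 = {t1}
s0 ∈ B0, t0 ∈ B3 → different blocks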